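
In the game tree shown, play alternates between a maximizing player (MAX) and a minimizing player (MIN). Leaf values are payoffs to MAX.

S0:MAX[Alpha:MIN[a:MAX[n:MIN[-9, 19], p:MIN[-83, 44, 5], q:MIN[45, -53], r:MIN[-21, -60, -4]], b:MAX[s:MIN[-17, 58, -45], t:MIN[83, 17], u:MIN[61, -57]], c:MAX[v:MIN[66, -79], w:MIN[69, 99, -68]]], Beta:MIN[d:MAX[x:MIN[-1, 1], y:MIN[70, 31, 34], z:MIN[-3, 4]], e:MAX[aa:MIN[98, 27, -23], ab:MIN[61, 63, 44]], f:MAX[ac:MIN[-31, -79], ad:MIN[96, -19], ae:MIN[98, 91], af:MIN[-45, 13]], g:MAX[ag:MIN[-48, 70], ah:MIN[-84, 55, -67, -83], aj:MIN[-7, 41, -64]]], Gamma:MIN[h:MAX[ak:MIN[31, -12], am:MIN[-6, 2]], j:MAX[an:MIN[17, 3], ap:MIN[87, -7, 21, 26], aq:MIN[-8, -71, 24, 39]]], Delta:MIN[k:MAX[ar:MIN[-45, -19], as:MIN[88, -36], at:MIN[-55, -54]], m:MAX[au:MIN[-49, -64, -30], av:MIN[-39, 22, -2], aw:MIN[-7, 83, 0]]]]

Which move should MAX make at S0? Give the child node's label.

n (MIN): min(-9, 19) = -9
p (MIN): min(-83, 44, 5) = -83
q (MIN): min(45, -53) = -53
r (MIN): min(-21, -60, -4) = -60
a (MAX): max(-9, -83, -53, -60) = -9
s (MIN): min(-17, 58, -45) = -45
t (MIN): min(83, 17) = 17
u (MIN): min(61, -57) = -57
b (MAX): max(-45, 17, -57) = 17
v (MIN): min(66, -79) = -79
w (MIN): min(69, 99, -68) = -68
c (MAX): max(-79, -68) = -68
Alpha (MIN): min(-9, 17, -68) = -68
x (MIN): min(-1, 1) = -1
y (MIN): min(70, 31, 34) = 31
z (MIN): min(-3, 4) = -3
d (MAX): max(-1, 31, -3) = 31
aa (MIN): min(98, 27, -23) = -23
ab (MIN): min(61, 63, 44) = 44
e (MAX): max(-23, 44) = 44
ac (MIN): min(-31, -79) = -79
ad (MIN): min(96, -19) = -19
ae (MIN): min(98, 91) = 91
af (MIN): min(-45, 13) = -45
f (MAX): max(-79, -19, 91, -45) = 91
ag (MIN): min(-48, 70) = -48
ah (MIN): min(-84, 55, -67, -83) = -84
aj (MIN): min(-7, 41, -64) = -64
g (MAX): max(-48, -84, -64) = -48
Beta (MIN): min(31, 44, 91, -48) = -48
ak (MIN): min(31, -12) = -12
am (MIN): min(-6, 2) = -6
h (MAX): max(-12, -6) = -6
an (MIN): min(17, 3) = 3
ap (MIN): min(87, -7, 21, 26) = -7
aq (MIN): min(-8, -71, 24, 39) = -71
j (MAX): max(3, -7, -71) = 3
Gamma (MIN): min(-6, 3) = -6
ar (MIN): min(-45, -19) = -45
as (MIN): min(88, -36) = -36
at (MIN): min(-55, -54) = -55
k (MAX): max(-45, -36, -55) = -36
au (MIN): min(-49, -64, -30) = -64
av (MIN): min(-39, 22, -2) = -39
aw (MIN): min(-7, 83, 0) = -7
m (MAX): max(-64, -39, -7) = -7
Delta (MIN): min(-36, -7) = -36
S0 (MAX): max(-68, -48, -6, -36) = -6
MAX at S0 wants the highest of {Alpha=-68, Beta=-48, Gamma=-6, Delta=-36}, so chooses Gamma.

Gamma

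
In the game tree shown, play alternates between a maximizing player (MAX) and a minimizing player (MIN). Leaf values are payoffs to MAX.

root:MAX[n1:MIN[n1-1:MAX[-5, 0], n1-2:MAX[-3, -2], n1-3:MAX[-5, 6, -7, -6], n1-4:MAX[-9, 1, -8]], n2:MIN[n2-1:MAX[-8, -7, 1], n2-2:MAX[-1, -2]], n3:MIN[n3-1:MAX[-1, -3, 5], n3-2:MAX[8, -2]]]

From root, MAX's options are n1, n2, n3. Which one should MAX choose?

n1-1 (MAX): max(-5, 0) = 0
n1-2 (MAX): max(-3, -2) = -2
n1-3 (MAX): max(-5, 6, -7, -6) = 6
n1-4 (MAX): max(-9, 1, -8) = 1
n1 (MIN): min(0, -2, 6, 1) = -2
n2-1 (MAX): max(-8, -7, 1) = 1
n2-2 (MAX): max(-1, -2) = -1
n2 (MIN): min(1, -1) = -1
n3-1 (MAX): max(-1, -3, 5) = 5
n3-2 (MAX): max(8, -2) = 8
n3 (MIN): min(5, 8) = 5
root (MAX): max(-2, -1, 5) = 5
MAX at root wants the highest of {n1=-2, n2=-1, n3=5}, so chooses n3.

n3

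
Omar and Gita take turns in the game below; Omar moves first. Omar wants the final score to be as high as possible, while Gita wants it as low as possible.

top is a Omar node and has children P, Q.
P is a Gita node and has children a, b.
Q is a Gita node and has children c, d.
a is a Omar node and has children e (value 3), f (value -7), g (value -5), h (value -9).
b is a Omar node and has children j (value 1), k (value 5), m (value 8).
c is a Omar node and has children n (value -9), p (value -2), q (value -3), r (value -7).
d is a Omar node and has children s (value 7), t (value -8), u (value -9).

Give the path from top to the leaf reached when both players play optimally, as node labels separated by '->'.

top -> P -> a -> e

a (Omar): max(3, -7, -5, -9) = 3
b (Omar): max(1, 5, 8) = 8
P (Gita): min(3, 8) = 3
c (Omar): max(-9, -2, -3, -7) = -2
d (Omar): max(7, -8, -9) = 7
Q (Gita): min(-2, 7) = -2
top (Omar): max(3, -2) = 3
At top, Omar picks P (highest: 3).
At P, Gita picks a (lowest: 3).
At a, Omar picks e (highest: 3).
Terminal value 3.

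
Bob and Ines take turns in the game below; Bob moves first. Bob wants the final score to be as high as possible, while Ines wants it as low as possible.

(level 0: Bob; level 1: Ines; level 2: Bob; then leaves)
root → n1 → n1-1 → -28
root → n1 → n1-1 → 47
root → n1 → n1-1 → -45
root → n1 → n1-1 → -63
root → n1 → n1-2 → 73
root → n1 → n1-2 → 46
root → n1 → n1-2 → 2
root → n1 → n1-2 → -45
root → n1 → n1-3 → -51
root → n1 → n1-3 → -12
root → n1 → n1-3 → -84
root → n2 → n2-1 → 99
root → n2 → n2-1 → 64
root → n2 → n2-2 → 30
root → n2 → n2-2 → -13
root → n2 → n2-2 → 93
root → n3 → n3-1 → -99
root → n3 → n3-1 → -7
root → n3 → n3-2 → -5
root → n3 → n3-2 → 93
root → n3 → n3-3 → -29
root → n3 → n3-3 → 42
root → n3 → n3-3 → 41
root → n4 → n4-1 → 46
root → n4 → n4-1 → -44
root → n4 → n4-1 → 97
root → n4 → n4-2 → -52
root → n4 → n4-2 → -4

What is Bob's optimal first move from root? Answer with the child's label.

n2

n1-1 (Bob): max(-28, 47, -45, -63) = 47
n1-2 (Bob): max(73, 46, 2, -45) = 73
n1-3 (Bob): max(-51, -12, -84) = -12
n1 (Ines): min(47, 73, -12) = -12
n2-1 (Bob): max(99, 64) = 99
n2-2 (Bob): max(30, -13, 93) = 93
n2 (Ines): min(99, 93) = 93
n3-1 (Bob): max(-99, -7) = -7
n3-2 (Bob): max(-5, 93) = 93
n3-3 (Bob): max(-29, 42, 41) = 42
n3 (Ines): min(-7, 93, 42) = -7
n4-1 (Bob): max(46, -44, 97) = 97
n4-2 (Bob): max(-52, -4) = -4
n4 (Ines): min(97, -4) = -4
root (Bob): max(-12, 93, -7, -4) = 93
Bob at root wants the highest of {n1=-12, n2=93, n3=-7, n4=-4}, so chooses n2.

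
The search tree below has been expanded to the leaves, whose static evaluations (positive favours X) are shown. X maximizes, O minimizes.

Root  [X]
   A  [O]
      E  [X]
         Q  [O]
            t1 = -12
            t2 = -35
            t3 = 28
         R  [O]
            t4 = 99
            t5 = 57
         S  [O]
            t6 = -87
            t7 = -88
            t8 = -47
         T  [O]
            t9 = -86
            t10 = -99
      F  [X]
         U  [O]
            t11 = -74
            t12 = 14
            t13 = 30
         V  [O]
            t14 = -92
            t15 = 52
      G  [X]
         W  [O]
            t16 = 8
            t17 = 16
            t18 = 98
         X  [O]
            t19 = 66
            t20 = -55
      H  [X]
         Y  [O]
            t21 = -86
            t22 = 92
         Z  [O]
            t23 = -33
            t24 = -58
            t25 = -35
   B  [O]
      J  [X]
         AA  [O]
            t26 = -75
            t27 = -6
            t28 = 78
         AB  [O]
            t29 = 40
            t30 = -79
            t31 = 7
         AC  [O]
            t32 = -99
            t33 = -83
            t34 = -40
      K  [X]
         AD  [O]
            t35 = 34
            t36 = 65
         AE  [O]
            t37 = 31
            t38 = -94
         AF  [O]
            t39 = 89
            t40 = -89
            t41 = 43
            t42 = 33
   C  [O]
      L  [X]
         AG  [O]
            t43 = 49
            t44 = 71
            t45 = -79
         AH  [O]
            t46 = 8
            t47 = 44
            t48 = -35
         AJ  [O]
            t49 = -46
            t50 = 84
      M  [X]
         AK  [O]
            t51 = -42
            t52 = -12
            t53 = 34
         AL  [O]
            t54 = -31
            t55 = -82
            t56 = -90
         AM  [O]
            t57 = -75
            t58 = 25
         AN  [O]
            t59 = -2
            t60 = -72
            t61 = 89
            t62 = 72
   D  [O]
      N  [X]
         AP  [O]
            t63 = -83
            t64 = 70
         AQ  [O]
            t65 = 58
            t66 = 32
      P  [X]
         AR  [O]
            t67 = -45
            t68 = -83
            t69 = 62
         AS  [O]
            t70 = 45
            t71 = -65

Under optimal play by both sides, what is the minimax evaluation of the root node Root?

Q (O): min(-12, -35, 28) = -35
R (O): min(99, 57) = 57
S (O): min(-87, -88, -47) = -88
T (O): min(-86, -99) = -99
E (X): max(-35, 57, -88, -99) = 57
U (O): min(-74, 14, 30) = -74
V (O): min(-92, 52) = -92
F (X): max(-74, -92) = -74
W (O): min(8, 16, 98) = 8
X (O): min(66, -55) = -55
G (X): max(8, -55) = 8
Y (O): min(-86, 92) = -86
Z (O): min(-33, -58, -35) = -58
H (X): max(-86, -58) = -58
A (O): min(57, -74, 8, -58) = -74
AA (O): min(-75, -6, 78) = -75
AB (O): min(40, -79, 7) = -79
AC (O): min(-99, -83, -40) = -99
J (X): max(-75, -79, -99) = -75
AD (O): min(34, 65) = 34
AE (O): min(31, -94) = -94
AF (O): min(89, -89, 43, 33) = -89
K (X): max(34, -94, -89) = 34
B (O): min(-75, 34) = -75
AG (O): min(49, 71, -79) = -79
AH (O): min(8, 44, -35) = -35
AJ (O): min(-46, 84) = -46
L (X): max(-79, -35, -46) = -35
AK (O): min(-42, -12, 34) = -42
AL (O): min(-31, -82, -90) = -90
AM (O): min(-75, 25) = -75
AN (O): min(-2, -72, 89, 72) = -72
M (X): max(-42, -90, -75, -72) = -42
C (O): min(-35, -42) = -42
AP (O): min(-83, 70) = -83
AQ (O): min(58, 32) = 32
N (X): max(-83, 32) = 32
AR (O): min(-45, -83, 62) = -83
AS (O): min(45, -65) = -65
P (X): max(-83, -65) = -65
D (O): min(32, -65) = -65
Root (X): max(-74, -75, -42, -65) = -42

-42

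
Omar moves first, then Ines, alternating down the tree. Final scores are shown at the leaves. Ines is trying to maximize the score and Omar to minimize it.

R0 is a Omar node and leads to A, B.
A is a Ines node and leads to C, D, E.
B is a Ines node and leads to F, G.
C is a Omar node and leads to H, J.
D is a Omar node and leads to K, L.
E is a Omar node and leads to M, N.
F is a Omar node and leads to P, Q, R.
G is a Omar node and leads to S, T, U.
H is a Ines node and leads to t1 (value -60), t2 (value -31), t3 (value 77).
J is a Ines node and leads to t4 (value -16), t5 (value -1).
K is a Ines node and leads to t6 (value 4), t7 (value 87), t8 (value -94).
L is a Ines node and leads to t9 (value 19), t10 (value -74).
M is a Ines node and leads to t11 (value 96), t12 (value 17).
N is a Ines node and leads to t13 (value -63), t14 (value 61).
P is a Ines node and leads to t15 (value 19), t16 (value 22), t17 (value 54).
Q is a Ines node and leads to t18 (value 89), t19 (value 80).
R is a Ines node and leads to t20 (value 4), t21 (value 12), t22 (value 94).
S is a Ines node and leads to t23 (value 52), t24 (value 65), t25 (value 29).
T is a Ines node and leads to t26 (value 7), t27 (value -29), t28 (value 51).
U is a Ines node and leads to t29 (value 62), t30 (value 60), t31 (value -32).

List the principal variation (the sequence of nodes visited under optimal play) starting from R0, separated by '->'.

H (Ines): max(-60, -31, 77) = 77
J (Ines): max(-16, -1) = -1
C (Omar): min(77, -1) = -1
K (Ines): max(4, 87, -94) = 87
L (Ines): max(19, -74) = 19
D (Omar): min(87, 19) = 19
M (Ines): max(96, 17) = 96
N (Ines): max(-63, 61) = 61
E (Omar): min(96, 61) = 61
A (Ines): max(-1, 19, 61) = 61
P (Ines): max(19, 22, 54) = 54
Q (Ines): max(89, 80) = 89
R (Ines): max(4, 12, 94) = 94
F (Omar): min(54, 89, 94) = 54
S (Ines): max(52, 65, 29) = 65
T (Ines): max(7, -29, 51) = 51
U (Ines): max(62, 60, -32) = 62
G (Omar): min(65, 51, 62) = 51
B (Ines): max(54, 51) = 54
R0 (Omar): min(61, 54) = 54
At R0, Omar picks B (lowest: 54).
At B, Ines picks F (highest: 54).
At F, Omar picks P (lowest: 54).
At P, Ines picks t17 (highest: 54).
Terminal value 54.

R0 -> B -> F -> P -> t17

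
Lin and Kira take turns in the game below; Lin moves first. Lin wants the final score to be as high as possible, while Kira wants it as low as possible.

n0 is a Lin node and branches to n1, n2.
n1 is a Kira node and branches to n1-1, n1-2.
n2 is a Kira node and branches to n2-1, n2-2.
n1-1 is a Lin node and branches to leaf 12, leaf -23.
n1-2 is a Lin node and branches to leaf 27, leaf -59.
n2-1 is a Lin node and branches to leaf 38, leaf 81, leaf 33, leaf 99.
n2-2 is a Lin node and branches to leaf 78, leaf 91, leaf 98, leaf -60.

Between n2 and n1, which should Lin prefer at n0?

n2

n2-1 (Lin): max(38, 81, 33, 99) = 99
n2-2 (Lin): max(78, 91, 98, -60) = 98
n2 (Kira): min(99, 98) = 98
n1-1 (Lin): max(12, -23) = 12
n1-2 (Lin): max(27, -59) = 27
n1 (Kira): min(12, 27) = 12
Lin prefers the higher value; n2=98, n1=12. n2 is better since 98 > 12.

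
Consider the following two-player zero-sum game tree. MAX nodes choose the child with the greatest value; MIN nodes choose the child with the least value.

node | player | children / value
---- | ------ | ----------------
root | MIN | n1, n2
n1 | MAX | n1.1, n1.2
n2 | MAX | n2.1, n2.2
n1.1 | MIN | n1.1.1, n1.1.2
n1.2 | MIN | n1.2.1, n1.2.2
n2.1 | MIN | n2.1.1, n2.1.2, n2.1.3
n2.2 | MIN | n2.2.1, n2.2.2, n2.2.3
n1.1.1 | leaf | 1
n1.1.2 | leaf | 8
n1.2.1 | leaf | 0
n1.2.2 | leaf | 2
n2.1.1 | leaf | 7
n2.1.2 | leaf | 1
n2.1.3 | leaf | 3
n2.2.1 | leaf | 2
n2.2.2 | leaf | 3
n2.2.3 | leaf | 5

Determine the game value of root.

n1.1 (MIN): min(1, 8) = 1
n1.2 (MIN): min(0, 2) = 0
n1 (MAX): max(1, 0) = 1
n2.1 (MIN): min(7, 1, 3) = 1
n2.2 (MIN): min(2, 3, 5) = 2
n2 (MAX): max(1, 2) = 2
root (MIN): min(1, 2) = 1

1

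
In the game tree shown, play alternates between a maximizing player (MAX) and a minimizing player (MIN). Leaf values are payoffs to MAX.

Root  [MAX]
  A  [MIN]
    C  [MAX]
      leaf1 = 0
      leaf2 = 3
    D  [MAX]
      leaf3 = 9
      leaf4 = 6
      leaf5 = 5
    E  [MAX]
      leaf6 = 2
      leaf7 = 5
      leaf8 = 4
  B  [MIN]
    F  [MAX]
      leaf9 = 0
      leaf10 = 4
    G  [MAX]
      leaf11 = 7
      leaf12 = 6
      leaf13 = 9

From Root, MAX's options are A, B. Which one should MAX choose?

B

C (MAX): max(0, 3) = 3
D (MAX): max(9, 6, 5) = 9
E (MAX): max(2, 5, 4) = 5
A (MIN): min(3, 9, 5) = 3
F (MAX): max(0, 4) = 4
G (MAX): max(7, 6, 9) = 9
B (MIN): min(4, 9) = 4
Root (MAX): max(3, 4) = 4
MAX at Root wants the highest of {A=3, B=4}, so chooses B.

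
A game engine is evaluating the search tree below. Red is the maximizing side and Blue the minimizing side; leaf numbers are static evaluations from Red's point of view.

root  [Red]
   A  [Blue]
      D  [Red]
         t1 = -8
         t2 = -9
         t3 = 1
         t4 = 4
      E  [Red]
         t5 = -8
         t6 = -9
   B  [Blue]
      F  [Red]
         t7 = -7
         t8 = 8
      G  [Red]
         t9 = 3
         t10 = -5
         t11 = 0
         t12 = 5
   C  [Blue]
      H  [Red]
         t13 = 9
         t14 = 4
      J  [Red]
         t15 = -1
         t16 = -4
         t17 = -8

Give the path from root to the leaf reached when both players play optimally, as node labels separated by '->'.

D (Red): max(-8, -9, 1, 4) = 4
E (Red): max(-8, -9) = -8
A (Blue): min(4, -8) = -8
F (Red): max(-7, 8) = 8
G (Red): max(3, -5, 0, 5) = 5
B (Blue): min(8, 5) = 5
H (Red): max(9, 4) = 9
J (Red): max(-1, -4, -8) = -1
C (Blue): min(9, -1) = -1
root (Red): max(-8, 5, -1) = 5
At root, Red picks B (highest: 5).
At B, Blue picks G (lowest: 5).
At G, Red picks t12 (highest: 5).
Terminal value 5.

root -> B -> G -> t12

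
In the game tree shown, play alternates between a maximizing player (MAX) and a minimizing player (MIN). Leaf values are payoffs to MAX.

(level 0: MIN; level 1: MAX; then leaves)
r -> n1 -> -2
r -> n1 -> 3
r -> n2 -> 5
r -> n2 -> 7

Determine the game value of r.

3

n1 (MAX): max(-2, 3) = 3
n2 (MAX): max(5, 7) = 7
r (MIN): min(3, 7) = 3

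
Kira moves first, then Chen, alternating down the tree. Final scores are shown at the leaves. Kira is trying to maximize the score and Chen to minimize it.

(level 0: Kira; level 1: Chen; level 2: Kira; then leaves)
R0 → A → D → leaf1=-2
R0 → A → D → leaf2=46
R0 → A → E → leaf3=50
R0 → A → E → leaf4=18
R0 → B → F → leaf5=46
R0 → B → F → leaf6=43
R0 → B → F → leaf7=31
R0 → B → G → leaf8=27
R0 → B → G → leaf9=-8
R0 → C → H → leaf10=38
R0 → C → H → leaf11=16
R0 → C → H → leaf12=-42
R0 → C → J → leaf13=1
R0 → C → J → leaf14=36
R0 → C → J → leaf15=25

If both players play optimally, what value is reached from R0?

46

D (Kira): max(-2, 46) = 46
E (Kira): max(50, 18) = 50
A (Chen): min(46, 50) = 46
F (Kira): max(46, 43, 31) = 46
G (Kira): max(27, -8) = 27
B (Chen): min(46, 27) = 27
H (Kira): max(38, 16, -42) = 38
J (Kira): max(1, 36, 25) = 36
C (Chen): min(38, 36) = 36
R0 (Kira): max(46, 27, 36) = 46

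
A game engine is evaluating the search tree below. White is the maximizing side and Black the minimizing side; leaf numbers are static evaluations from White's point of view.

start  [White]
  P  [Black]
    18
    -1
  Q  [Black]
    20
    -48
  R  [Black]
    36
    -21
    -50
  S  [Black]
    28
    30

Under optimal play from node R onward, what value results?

-50

R (Black): min(36, -21, -50) = -50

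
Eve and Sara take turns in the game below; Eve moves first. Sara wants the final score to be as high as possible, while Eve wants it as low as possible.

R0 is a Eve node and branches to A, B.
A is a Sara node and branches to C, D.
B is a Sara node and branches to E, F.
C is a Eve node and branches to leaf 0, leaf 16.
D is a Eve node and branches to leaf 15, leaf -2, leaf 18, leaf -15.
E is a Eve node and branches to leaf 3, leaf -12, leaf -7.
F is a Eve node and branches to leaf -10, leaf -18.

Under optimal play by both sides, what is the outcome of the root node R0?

-12

C (Eve): min(0, 16) = 0
D (Eve): min(15, -2, 18, -15) = -15
A (Sara): max(0, -15) = 0
E (Eve): min(3, -12, -7) = -12
F (Eve): min(-10, -18) = -18
B (Sara): max(-12, -18) = -12
R0 (Eve): min(0, -12) = -12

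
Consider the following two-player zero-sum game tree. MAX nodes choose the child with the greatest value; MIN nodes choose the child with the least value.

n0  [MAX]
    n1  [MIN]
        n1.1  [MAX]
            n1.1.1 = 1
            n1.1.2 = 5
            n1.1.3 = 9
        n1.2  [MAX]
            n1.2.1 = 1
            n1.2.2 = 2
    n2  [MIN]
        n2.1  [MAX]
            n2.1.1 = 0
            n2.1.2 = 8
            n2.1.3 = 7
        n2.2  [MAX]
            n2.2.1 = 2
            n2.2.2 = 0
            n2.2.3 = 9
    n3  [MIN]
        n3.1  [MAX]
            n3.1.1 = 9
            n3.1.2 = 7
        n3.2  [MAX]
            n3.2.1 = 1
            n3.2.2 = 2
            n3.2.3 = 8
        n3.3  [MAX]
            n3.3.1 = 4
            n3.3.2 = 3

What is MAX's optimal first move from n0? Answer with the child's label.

n2

n1.1 (MAX): max(1, 5, 9) = 9
n1.2 (MAX): max(1, 2) = 2
n1 (MIN): min(9, 2) = 2
n2.1 (MAX): max(0, 8, 7) = 8
n2.2 (MAX): max(2, 0, 9) = 9
n2 (MIN): min(8, 9) = 8
n3.1 (MAX): max(9, 7) = 9
n3.2 (MAX): max(1, 2, 8) = 8
n3.3 (MAX): max(4, 3) = 4
n3 (MIN): min(9, 8, 4) = 4
n0 (MAX): max(2, 8, 4) = 8
MAX at n0 wants the highest of {n1=2, n2=8, n3=4}, so chooses n2.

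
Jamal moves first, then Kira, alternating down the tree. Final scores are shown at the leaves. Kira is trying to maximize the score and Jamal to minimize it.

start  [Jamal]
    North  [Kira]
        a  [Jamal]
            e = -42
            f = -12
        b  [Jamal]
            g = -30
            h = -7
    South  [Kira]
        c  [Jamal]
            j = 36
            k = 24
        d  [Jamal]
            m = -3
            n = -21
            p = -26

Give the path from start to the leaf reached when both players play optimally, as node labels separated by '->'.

a (Jamal): min(-42, -12) = -42
b (Jamal): min(-30, -7) = -30
North (Kira): max(-42, -30) = -30
c (Jamal): min(36, 24) = 24
d (Jamal): min(-3, -21, -26) = -26
South (Kira): max(24, -26) = 24
start (Jamal): min(-30, 24) = -30
At start, Jamal picks North (lowest: -30).
At North, Kira picks b (highest: -30).
At b, Jamal picks g (lowest: -30).
Terminal value -30.

start -> North -> b -> g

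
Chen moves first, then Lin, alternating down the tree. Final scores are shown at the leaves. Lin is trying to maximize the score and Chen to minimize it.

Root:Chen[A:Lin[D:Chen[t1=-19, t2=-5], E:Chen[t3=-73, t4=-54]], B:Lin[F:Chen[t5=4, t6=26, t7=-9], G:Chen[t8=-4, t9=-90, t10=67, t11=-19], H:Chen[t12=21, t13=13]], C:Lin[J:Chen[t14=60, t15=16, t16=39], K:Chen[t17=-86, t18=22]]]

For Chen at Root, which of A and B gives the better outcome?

D (Chen): min(-19, -5) = -19
E (Chen): min(-73, -54) = -73
A (Lin): max(-19, -73) = -19
F (Chen): min(4, 26, -9) = -9
G (Chen): min(-4, -90, 67, -19) = -90
H (Chen): min(21, 13) = 13
B (Lin): max(-9, -90, 13) = 13
Chen prefers the lower value; A=-19, B=13. A is better since -19 < 13.

A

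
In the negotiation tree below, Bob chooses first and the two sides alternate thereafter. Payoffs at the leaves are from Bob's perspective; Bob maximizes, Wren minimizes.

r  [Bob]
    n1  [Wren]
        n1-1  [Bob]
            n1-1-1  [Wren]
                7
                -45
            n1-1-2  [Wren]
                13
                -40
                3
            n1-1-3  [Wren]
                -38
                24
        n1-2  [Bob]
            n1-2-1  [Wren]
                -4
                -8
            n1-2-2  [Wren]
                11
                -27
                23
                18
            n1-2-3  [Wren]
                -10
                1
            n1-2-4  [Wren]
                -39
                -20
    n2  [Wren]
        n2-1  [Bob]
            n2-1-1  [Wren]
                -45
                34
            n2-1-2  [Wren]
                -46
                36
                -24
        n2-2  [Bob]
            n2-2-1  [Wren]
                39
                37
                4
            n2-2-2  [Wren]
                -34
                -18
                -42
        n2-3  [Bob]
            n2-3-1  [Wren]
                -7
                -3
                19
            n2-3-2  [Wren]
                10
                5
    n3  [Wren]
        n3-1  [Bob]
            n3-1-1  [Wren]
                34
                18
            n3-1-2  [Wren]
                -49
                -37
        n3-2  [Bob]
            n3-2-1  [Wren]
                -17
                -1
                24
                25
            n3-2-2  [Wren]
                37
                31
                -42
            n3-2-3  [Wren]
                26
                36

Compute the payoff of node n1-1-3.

n1-1-3 (Wren): min(-38, 24) = -38

-38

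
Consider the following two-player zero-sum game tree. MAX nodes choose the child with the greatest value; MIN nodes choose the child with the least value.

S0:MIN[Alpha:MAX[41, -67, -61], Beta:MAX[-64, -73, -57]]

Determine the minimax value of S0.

Alpha (MAX): max(41, -67, -61) = 41
Beta (MAX): max(-64, -73, -57) = -57
S0 (MIN): min(41, -57) = -57

-57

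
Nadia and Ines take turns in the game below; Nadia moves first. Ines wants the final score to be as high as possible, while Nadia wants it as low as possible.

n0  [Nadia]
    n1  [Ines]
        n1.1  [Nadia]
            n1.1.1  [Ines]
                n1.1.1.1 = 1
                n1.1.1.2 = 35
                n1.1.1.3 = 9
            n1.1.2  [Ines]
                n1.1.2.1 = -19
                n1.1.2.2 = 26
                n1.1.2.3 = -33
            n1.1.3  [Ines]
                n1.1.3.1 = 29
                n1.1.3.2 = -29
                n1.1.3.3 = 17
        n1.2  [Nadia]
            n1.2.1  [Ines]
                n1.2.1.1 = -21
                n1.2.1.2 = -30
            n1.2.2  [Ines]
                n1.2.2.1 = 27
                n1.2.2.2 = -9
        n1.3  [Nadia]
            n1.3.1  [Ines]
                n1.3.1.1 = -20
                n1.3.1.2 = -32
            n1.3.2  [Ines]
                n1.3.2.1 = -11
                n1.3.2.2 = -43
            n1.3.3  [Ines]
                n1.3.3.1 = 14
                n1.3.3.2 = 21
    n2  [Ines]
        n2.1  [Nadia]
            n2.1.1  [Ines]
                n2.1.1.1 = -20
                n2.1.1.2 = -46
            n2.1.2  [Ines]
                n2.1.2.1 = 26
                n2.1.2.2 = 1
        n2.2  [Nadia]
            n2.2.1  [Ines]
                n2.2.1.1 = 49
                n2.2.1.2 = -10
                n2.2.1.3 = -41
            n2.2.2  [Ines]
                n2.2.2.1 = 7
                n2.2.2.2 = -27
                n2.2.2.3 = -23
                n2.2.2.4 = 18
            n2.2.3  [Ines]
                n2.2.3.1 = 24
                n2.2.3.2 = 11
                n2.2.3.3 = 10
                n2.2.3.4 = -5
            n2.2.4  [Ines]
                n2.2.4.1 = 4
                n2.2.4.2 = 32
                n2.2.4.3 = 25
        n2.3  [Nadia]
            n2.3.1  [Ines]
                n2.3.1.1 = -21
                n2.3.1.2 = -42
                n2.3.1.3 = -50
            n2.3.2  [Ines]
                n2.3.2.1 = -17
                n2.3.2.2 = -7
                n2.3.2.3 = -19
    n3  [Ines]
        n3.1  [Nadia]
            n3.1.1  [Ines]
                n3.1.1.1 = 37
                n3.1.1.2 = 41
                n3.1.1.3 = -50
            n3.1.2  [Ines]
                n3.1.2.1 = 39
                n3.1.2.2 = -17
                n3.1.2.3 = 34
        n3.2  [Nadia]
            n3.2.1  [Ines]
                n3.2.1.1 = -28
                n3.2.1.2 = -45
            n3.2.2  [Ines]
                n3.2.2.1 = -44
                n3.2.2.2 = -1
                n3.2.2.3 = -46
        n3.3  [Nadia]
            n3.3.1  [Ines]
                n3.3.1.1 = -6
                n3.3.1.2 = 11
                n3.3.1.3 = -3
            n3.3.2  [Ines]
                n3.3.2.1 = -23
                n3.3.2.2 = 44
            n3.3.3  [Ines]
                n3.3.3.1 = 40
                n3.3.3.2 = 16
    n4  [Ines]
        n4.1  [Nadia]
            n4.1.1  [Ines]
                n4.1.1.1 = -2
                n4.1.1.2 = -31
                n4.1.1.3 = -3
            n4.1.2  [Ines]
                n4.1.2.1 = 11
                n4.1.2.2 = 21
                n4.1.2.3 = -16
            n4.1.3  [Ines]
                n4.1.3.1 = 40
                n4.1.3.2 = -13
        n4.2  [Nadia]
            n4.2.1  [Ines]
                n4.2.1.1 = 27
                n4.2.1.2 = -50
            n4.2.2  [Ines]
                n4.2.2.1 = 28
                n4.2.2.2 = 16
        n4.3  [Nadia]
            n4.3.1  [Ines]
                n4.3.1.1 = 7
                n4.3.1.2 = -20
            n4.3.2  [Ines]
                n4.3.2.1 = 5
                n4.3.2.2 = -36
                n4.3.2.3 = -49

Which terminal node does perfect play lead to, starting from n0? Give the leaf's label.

n1.1.1 (Ines): max(1, 35, 9) = 35
n1.1.2 (Ines): max(-19, 26, -33) = 26
n1.1.3 (Ines): max(29, -29, 17) = 29
n1.1 (Nadia): min(35, 26, 29) = 26
n1.2.1 (Ines): max(-21, -30) = -21
n1.2.2 (Ines): max(27, -9) = 27
n1.2 (Nadia): min(-21, 27) = -21
n1.3.1 (Ines): max(-20, -32) = -20
n1.3.2 (Ines): max(-11, -43) = -11
n1.3.3 (Ines): max(14, 21) = 21
n1.3 (Nadia): min(-20, -11, 21) = -20
n1 (Ines): max(26, -21, -20) = 26
n2.1.1 (Ines): max(-20, -46) = -20
n2.1.2 (Ines): max(26, 1) = 26
n2.1 (Nadia): min(-20, 26) = -20
n2.2.1 (Ines): max(49, -10, -41) = 49
n2.2.2 (Ines): max(7, -27, -23, 18) = 18
n2.2.3 (Ines): max(24, 11, 10, -5) = 24
n2.2.4 (Ines): max(4, 32, 25) = 32
n2.2 (Nadia): min(49, 18, 24, 32) = 18
n2.3.1 (Ines): max(-21, -42, -50) = -21
n2.3.2 (Ines): max(-17, -7, -19) = -7
n2.3 (Nadia): min(-21, -7) = -21
n2 (Ines): max(-20, 18, -21) = 18
n3.1.1 (Ines): max(37, 41, -50) = 41
n3.1.2 (Ines): max(39, -17, 34) = 39
n3.1 (Nadia): min(41, 39) = 39
n3.2.1 (Ines): max(-28, -45) = -28
n3.2.2 (Ines): max(-44, -1, -46) = -1
n3.2 (Nadia): min(-28, -1) = -28
n3.3.1 (Ines): max(-6, 11, -3) = 11
n3.3.2 (Ines): max(-23, 44) = 44
n3.3.3 (Ines): max(40, 16) = 40
n3.3 (Nadia): min(11, 44, 40) = 11
n3 (Ines): max(39, -28, 11) = 39
n4.1.1 (Ines): max(-2, -31, -3) = -2
n4.1.2 (Ines): max(11, 21, -16) = 21
n4.1.3 (Ines): max(40, -13) = 40
n4.1 (Nadia): min(-2, 21, 40) = -2
n4.2.1 (Ines): max(27, -50) = 27
n4.2.2 (Ines): max(28, 16) = 28
n4.2 (Nadia): min(27, 28) = 27
n4.3.1 (Ines): max(7, -20) = 7
n4.3.2 (Ines): max(5, -36, -49) = 5
n4.3 (Nadia): min(7, 5) = 5
n4 (Ines): max(-2, 27, 5) = 27
n0 (Nadia): min(26, 18, 39, 27) = 18
At n0, Nadia picks n2 (lowest: 18).
At n2, Ines picks n2.2 (highest: 18).
At n2.2, Nadia picks n2.2.2 (lowest: 18).
At n2.2.2, Ines picks n2.2.2.4 (highest: 18).
Terminal value 18.

n2.2.2.4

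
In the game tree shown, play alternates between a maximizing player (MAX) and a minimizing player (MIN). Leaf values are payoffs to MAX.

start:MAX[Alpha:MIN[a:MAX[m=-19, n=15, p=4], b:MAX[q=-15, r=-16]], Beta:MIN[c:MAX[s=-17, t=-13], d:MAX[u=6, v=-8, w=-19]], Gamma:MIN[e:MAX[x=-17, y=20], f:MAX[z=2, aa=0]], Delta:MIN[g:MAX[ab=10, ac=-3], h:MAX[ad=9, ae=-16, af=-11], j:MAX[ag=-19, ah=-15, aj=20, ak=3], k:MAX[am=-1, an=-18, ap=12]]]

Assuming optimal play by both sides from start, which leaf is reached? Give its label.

ad

a (MAX): max(-19, 15, 4) = 15
b (MAX): max(-15, -16) = -15
Alpha (MIN): min(15, -15) = -15
c (MAX): max(-17, -13) = -13
d (MAX): max(6, -8, -19) = 6
Beta (MIN): min(-13, 6) = -13
e (MAX): max(-17, 20) = 20
f (MAX): max(2, 0) = 2
Gamma (MIN): min(20, 2) = 2
g (MAX): max(10, -3) = 10
h (MAX): max(9, -16, -11) = 9
j (MAX): max(-19, -15, 20, 3) = 20
k (MAX): max(-1, -18, 12) = 12
Delta (MIN): min(10, 9, 20, 12) = 9
start (MAX): max(-15, -13, 2, 9) = 9
At start, MAX picks Delta (highest: 9).
At Delta, MIN picks h (lowest: 9).
At h, MAX picks ad (highest: 9).
Terminal value 9.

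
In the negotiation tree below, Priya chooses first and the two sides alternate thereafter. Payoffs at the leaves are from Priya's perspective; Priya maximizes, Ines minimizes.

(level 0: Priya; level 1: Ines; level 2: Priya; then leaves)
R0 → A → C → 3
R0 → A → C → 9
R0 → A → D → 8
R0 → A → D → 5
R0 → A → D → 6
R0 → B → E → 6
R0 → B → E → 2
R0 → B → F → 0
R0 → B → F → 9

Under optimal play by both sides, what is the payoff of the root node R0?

C (Priya): max(3, 9) = 9
D (Priya): max(8, 5, 6) = 8
A (Ines): min(9, 8) = 8
E (Priya): max(6, 2) = 6
F (Priya): max(0, 9) = 9
B (Ines): min(6, 9) = 6
R0 (Priya): max(8, 6) = 8

8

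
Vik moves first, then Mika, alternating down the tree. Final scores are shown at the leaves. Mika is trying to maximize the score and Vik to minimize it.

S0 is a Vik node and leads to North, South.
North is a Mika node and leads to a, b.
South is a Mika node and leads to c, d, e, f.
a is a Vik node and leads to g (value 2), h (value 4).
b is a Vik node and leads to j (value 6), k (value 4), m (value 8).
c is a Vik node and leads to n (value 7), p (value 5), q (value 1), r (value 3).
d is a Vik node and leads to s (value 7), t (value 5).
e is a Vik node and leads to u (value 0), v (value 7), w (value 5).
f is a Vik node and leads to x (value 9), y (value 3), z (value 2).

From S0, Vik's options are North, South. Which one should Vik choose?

North

a (Vik): min(2, 4) = 2
b (Vik): min(6, 4, 8) = 4
North (Mika): max(2, 4) = 4
c (Vik): min(7, 5, 1, 3) = 1
d (Vik): min(7, 5) = 5
e (Vik): min(0, 7, 5) = 0
f (Vik): min(9, 3, 2) = 2
South (Mika): max(1, 5, 0, 2) = 5
S0 (Vik): min(4, 5) = 4
Vik at S0 wants the lowest of {North=4, South=5}, so chooses North.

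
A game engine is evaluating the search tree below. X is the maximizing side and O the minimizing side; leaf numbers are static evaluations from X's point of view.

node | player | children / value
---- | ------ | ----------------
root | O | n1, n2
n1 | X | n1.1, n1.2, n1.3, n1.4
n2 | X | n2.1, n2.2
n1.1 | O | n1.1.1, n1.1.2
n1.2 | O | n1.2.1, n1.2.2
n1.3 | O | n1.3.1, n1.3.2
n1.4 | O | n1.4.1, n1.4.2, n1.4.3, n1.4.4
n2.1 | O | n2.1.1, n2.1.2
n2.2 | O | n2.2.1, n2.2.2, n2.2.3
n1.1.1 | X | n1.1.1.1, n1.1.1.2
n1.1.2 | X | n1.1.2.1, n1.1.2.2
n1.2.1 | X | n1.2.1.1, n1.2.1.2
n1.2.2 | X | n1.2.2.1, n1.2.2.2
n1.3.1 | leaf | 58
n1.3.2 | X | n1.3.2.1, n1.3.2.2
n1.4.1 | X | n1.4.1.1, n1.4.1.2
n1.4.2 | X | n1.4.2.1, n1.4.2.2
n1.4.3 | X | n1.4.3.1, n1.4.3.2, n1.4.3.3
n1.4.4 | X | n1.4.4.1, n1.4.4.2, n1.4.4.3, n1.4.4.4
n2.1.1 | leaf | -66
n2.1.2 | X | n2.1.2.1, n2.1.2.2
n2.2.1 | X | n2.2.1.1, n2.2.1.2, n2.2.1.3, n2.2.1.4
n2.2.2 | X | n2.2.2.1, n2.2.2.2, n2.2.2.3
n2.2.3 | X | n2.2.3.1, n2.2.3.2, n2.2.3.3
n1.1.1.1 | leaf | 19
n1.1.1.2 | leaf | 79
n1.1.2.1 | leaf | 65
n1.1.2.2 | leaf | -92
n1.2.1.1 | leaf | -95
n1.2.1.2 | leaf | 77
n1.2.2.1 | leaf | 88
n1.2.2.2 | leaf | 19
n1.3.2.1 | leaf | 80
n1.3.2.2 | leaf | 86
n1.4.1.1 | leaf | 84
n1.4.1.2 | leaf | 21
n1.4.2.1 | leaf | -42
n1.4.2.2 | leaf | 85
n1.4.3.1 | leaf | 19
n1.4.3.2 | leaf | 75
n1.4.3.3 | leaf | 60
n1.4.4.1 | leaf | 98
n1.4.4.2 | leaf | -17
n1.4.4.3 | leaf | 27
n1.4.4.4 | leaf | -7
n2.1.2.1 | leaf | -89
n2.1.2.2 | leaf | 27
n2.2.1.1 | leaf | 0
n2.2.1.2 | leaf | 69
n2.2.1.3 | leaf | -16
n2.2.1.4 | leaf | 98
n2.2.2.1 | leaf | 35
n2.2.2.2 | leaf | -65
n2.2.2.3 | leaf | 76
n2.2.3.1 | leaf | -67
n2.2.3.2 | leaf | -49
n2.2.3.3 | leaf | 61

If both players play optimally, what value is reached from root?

n1.1.1 (X): max(19, 79) = 79
n1.1.2 (X): max(65, -92) = 65
n1.1 (O): min(79, 65) = 65
n1.2.1 (X): max(-95, 77) = 77
n1.2.2 (X): max(88, 19) = 88
n1.2 (O): min(77, 88) = 77
n1.3.2 (X): max(80, 86) = 86
n1.3 (O): min(58, 86) = 58
n1.4.1 (X): max(84, 21) = 84
n1.4.2 (X): max(-42, 85) = 85
n1.4.3 (X): max(19, 75, 60) = 75
n1.4.4 (X): max(98, -17, 27, -7) = 98
n1.4 (O): min(84, 85, 75, 98) = 75
n1 (X): max(65, 77, 58, 75) = 77
n2.1.2 (X): max(-89, 27) = 27
n2.1 (O): min(-66, 27) = -66
n2.2.1 (X): max(0, 69, -16, 98) = 98
n2.2.2 (X): max(35, -65, 76) = 76
n2.2.3 (X): max(-67, -49, 61) = 61
n2.2 (O): min(98, 76, 61) = 61
n2 (X): max(-66, 61) = 61
root (O): min(77, 61) = 61

61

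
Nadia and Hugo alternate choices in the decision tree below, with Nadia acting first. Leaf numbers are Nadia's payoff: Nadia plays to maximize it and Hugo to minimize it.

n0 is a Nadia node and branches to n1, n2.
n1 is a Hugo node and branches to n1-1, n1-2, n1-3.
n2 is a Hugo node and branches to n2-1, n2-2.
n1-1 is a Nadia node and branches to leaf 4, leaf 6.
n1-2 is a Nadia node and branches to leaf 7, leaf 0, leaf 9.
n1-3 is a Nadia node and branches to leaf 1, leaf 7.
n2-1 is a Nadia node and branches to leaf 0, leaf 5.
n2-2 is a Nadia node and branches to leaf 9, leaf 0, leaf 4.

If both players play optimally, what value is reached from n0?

6

n1-1 (Nadia): max(4, 6) = 6
n1-2 (Nadia): max(7, 0, 9) = 9
n1-3 (Nadia): max(1, 7) = 7
n1 (Hugo): min(6, 9, 7) = 6
n2-1 (Nadia): max(0, 5) = 5
n2-2 (Nadia): max(9, 0, 4) = 9
n2 (Hugo): min(5, 9) = 5
n0 (Nadia): max(6, 5) = 6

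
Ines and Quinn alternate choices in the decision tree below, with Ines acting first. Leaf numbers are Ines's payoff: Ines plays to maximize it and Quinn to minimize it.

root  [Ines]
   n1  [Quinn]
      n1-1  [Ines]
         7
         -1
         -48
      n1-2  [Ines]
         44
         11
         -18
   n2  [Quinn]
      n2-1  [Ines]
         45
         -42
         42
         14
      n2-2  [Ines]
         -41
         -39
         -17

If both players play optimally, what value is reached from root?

7

n1-1 (Ines): max(7, -1, -48) = 7
n1-2 (Ines): max(44, 11, -18) = 44
n1 (Quinn): min(7, 44) = 7
n2-1 (Ines): max(45, -42, 42, 14) = 45
n2-2 (Ines): max(-41, -39, -17) = -17
n2 (Quinn): min(45, -17) = -17
root (Ines): max(7, -17) = 7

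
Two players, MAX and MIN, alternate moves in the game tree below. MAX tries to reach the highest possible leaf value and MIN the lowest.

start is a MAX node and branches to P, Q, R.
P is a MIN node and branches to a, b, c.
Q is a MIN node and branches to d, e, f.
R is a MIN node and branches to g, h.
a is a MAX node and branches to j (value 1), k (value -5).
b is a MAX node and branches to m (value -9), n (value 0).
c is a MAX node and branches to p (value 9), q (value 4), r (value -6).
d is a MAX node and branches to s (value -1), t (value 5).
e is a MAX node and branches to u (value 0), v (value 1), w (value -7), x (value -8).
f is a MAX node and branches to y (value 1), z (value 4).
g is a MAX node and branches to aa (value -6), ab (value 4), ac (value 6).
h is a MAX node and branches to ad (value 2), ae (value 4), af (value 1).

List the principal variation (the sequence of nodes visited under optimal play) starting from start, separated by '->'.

start -> R -> h -> ae

a (MAX): max(1, -5) = 1
b (MAX): max(-9, 0) = 0
c (MAX): max(9, 4, -6) = 9
P (MIN): min(1, 0, 9) = 0
d (MAX): max(-1, 5) = 5
e (MAX): max(0, 1, -7, -8) = 1
f (MAX): max(1, 4) = 4
Q (MIN): min(5, 1, 4) = 1
g (MAX): max(-6, 4, 6) = 6
h (MAX): max(2, 4, 1) = 4
R (MIN): min(6, 4) = 4
start (MAX): max(0, 1, 4) = 4
At start, MAX picks R (highest: 4).
At R, MIN picks h (lowest: 4).
At h, MAX picks ae (highest: 4).
Terminal value 4.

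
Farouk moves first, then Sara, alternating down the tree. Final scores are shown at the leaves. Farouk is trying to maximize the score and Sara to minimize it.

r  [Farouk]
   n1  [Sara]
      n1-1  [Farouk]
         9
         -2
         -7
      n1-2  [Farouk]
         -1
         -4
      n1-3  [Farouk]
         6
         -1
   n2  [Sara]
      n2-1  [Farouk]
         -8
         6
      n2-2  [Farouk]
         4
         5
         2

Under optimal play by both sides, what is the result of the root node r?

n1-1 (Farouk): max(9, -2, -7) = 9
n1-2 (Farouk): max(-1, -4) = -1
n1-3 (Farouk): max(6, -1) = 6
n1 (Sara): min(9, -1, 6) = -1
n2-1 (Farouk): max(-8, 6) = 6
n2-2 (Farouk): max(4, 5, 2) = 5
n2 (Sara): min(6, 5) = 5
r (Farouk): max(-1, 5) = 5

5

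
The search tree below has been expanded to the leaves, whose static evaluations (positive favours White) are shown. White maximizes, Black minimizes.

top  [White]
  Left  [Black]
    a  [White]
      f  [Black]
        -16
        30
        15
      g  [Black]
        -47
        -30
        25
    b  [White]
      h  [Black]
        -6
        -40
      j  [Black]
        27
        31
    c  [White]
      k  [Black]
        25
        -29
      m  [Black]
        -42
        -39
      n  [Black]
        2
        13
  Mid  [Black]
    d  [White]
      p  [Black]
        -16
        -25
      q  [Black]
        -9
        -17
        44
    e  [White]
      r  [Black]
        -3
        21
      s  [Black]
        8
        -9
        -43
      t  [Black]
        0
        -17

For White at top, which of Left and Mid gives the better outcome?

f (Black): min(-16, 30, 15) = -16
g (Black): min(-47, -30, 25) = -47
a (White): max(-16, -47) = -16
h (Black): min(-6, -40) = -40
j (Black): min(27, 31) = 27
b (White): max(-40, 27) = 27
k (Black): min(25, -29) = -29
m (Black): min(-42, -39) = -42
n (Black): min(2, 13) = 2
c (White): max(-29, -42, 2) = 2
Left (Black): min(-16, 27, 2) = -16
p (Black): min(-16, -25) = -25
q (Black): min(-9, -17, 44) = -17
d (White): max(-25, -17) = -17
r (Black): min(-3, 21) = -3
s (Black): min(8, -9, -43) = -43
t (Black): min(0, -17) = -17
e (White): max(-3, -43, -17) = -3
Mid (Black): min(-17, -3) = -17
White prefers the higher value; Left=-16, Mid=-17. Left is better since -16 > -17.

Left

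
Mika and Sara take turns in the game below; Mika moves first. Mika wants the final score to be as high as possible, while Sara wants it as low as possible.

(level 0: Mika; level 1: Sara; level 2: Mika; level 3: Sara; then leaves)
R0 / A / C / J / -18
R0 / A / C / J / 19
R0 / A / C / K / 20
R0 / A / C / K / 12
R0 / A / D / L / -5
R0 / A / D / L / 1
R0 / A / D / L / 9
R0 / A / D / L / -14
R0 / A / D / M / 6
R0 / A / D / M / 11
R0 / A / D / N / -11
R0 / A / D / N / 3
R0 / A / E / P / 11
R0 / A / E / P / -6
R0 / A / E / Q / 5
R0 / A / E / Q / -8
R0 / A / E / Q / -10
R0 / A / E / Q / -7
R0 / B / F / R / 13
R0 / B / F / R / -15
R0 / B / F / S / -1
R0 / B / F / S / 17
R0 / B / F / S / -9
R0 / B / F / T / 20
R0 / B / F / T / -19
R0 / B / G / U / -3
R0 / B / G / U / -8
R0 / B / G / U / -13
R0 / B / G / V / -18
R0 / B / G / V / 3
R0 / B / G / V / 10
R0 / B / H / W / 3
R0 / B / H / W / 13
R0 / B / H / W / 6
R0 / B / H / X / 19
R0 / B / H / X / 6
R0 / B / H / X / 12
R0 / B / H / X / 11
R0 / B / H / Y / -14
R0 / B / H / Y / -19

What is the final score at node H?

6

W (Sara): min(3, 13, 6) = 3
X (Sara): min(19, 6, 12, 11) = 6
Y (Sara): min(-14, -19) = -19
H (Mika): max(3, 6, -19) = 6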